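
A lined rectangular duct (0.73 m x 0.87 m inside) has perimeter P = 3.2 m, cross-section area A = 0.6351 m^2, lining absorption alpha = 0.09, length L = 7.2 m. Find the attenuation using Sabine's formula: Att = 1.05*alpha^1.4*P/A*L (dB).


alpha^1.4 = 0.09^1.4 = 0.034351
Attenuation rate = 1.05 * alpha^1.4 * P / A
= 1.05 * 0.034351 * 3.2 / 0.6351 = 0.181734 dB/m
Total Att = 0.181734 * 7.2 = 1.3085 dB


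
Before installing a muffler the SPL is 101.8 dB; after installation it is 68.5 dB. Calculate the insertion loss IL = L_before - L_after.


Insertion loss = SPL without muffler - SPL with muffler
IL = 101.8 - 68.5 = 33.3 dB


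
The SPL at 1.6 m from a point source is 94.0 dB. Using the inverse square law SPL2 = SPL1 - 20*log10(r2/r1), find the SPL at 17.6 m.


r2/r1 = 17.6/1.6 = 11
Correction = 20*log10(11) = 20.8279 dB
SPL2 = 94.0 - 20.8279 = 73.172 dB


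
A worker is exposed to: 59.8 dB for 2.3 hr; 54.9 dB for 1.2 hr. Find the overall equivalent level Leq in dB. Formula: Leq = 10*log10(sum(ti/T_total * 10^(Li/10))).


T_total = 2.3 + 1.2 = 3.5 hr
(2.3/3.5) * 10^(59.8/10) = 627567
(1.2/3.5) * 10^(54.9/10) = 105953
Sum = 627567 + 105953 = 733520
Leq = 10*log10(733520) = 58.654 dB


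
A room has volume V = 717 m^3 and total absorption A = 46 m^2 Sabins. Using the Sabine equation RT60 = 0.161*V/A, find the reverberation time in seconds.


RT60 = 0.161 * 717 / 46 = 2.5095 s


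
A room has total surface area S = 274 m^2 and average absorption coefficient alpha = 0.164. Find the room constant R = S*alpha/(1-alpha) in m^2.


R = 274 * 0.164 / (1 - 0.164) = 53.751 m^2


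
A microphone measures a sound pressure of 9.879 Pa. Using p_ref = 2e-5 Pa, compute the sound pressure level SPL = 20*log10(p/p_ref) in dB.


p / p_ref = 9.879 / 2e-5 = 493950
SPL = 20 * log10(493950) = 113.87 dB


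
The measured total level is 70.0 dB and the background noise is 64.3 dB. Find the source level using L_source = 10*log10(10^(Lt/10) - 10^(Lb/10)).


10^(70.0/10) = 1e+07
10^(64.3/10) = 2.69153e+06
Difference = 1e+07 - 2.69153e+06 = 7.30847e+06
L_source = 10*log10(7.30847e+06) = 68.638 dB


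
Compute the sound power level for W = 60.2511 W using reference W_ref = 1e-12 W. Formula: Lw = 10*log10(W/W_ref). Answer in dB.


W / W_ref = 60.2511 / 1e-12 = 6.02511e+13
Lw = 10 * log10(6.02511e+13) = 137.8 dB


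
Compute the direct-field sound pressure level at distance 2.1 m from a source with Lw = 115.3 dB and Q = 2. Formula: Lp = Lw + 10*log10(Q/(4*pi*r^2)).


4*pi*r^2 = 4*pi*2.1^2 = 55.4177 m^2
Q / (4*pi*r^2) = 2 / 55.4177 = 0.0360896
Lp = 115.3 + 10*log10(0.0360896) = 100.87 dB


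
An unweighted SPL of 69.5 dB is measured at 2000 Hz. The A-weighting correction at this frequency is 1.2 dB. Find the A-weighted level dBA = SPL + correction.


A-weighting table: 2000 Hz -> 1.2 dB correction
SPL_A = SPL + correction = 69.5 + (1.2) = 70.7 dBA


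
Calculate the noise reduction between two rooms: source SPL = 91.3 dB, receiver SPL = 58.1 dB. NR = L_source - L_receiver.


NR = L_source - L_receiver (difference between source and receiving room levels)
NR = 91.3 - 58.1 = 33.2 dB


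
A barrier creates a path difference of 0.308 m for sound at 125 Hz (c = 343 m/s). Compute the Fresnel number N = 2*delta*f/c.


N = 2*delta*f/c = 2*delta/lambda, where lambda = c/f
lambda = 343 / 125 = 2.744 m
N = 2 * 0.308 / 2.744 = 0.22449


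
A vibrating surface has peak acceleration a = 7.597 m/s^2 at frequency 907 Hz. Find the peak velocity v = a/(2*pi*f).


omega = 2*pi*f = 2*pi*907 = 5698.85 rad/s
v = a / omega = 7.597 / 5698.85 = 0.0013331 m/s


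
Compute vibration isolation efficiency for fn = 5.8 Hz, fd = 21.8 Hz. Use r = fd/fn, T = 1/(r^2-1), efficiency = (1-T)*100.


r = 21.8 / 5.8 = 3.75862
r^2 - 1 = 3.75862^2 - 1 = 13.1272
T = 1/13.1272 = 0.0761777
Efficiency = (1 - 0.0761777)*100 = 92.382 %


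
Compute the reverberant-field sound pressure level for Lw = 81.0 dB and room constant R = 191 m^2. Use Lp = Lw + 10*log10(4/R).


4/R = 4/191 = 0.0209424
Lp = 81.0 + 10*log10(0.0209424) = 64.21 dB


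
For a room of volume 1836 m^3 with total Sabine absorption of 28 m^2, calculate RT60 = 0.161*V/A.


RT60 = 0.161 * 1836 / 28 = 10.557 s


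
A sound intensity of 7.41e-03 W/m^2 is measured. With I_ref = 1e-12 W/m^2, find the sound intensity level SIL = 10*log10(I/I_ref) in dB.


I / I_ref = 7.41e-03 / 1e-12 = 7.41e+09
SIL = 10 * log10(7.41e+09) = 98.698 dB


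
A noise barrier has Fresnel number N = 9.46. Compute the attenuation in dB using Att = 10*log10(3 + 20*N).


3 + 20*N = 3 + 20*9.46 = 192.2
Att = 10*log10(192.2) = 22.838 dB


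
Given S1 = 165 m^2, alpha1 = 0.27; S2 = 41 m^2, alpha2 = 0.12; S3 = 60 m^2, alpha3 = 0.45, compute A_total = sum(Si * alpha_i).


165 * 0.27 = 44.55
41 * 0.12 = 4.92
60 * 0.45 = 27
A_total = 44.55 + 4.92 + 27 = 76.47 m^2


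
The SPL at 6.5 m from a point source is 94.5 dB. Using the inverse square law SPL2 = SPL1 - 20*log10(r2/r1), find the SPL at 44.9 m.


r2/r1 = 44.9/6.5 = 6.90769
Correction = 20*log10(6.90769) = 16.7867 dB
SPL2 = 94.5 - 16.7867 = 77.713 dB


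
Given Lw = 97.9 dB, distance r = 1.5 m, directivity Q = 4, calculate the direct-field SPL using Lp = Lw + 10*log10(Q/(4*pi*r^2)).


4*pi*r^2 = 4*pi*1.5^2 = 28.2743 m^2
Q / (4*pi*r^2) = 4 / 28.2743 = 0.141471
Lp = 97.9 + 10*log10(0.141471) = 89.407 dB


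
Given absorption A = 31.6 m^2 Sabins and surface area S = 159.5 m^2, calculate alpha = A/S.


Absorption coefficient = absorbed power / incident power
alpha = A / S = 31.6 / 159.5 = 0.19812


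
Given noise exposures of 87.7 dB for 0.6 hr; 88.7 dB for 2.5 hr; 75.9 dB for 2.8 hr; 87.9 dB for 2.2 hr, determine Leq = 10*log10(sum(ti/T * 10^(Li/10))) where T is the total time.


T_total = 0.6 + 2.5 + 2.8 + 2.2 = 8.1 hr
(0.6/8.1) * 10^(87.7/10) = 4.3618e+07
(2.5/8.1) * 10^(88.7/10) = 2.28799e+08
(2.8/8.1) * 10^(75.9/10) = 1.34485e+07
(2.2/8.1) * 10^(87.9/10) = 1.6747e+08
Sum = 4.3618e+07 + 2.28799e+08 + 1.34485e+07 + 1.6747e+08 = 4.53336e+08
Leq = 10*log10(4.53336e+08) = 86.564 dB


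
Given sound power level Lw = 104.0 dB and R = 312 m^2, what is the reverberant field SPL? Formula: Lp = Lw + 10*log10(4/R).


4/R = 4/312 = 0.0128205
Lp = 104.0 + 10*log10(0.0128205) = 85.079 dB


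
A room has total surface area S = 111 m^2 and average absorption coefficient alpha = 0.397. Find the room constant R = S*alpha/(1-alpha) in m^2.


R = 111 * 0.397 / (1 - 0.397) = 73.08 m^2


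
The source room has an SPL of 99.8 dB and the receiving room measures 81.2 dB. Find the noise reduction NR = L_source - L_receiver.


NR = L_source - L_receiver (difference between source and receiving room levels)
NR = 99.8 - 81.2 = 18.6 dB


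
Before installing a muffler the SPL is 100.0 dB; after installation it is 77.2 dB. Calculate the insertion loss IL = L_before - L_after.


Insertion loss = SPL without muffler - SPL with muffler
IL = 100.0 - 77.2 = 22.8 dB


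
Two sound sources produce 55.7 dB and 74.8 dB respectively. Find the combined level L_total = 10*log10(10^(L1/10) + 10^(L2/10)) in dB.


10^(55.7/10) = 371535
10^(74.8/10) = 3.01995e+07
Sum = 371535 + 3.01995e+07 = 3.0571e+07
L_total = 10*log10(3.0571e+07) = 74.853 dB


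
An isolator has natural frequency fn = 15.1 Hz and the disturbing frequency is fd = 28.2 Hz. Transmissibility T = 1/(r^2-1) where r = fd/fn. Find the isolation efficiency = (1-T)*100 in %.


r = 28.2 / 15.1 = 1.86755
r^2 - 1 = 1.86755^2 - 1 = 2.48774
T = 1/2.48774 = 0.401971
Efficiency = (1 - 0.401971)*100 = 59.803 %


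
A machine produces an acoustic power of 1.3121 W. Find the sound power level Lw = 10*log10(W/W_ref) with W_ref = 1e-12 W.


W / W_ref = 1.3121 / 1e-12 = 1.3121e+12
Lw = 10 * log10(1.3121e+12) = 121.18 dB


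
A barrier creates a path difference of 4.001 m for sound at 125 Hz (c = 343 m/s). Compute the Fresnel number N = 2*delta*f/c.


N = 2*delta*f/c = 2*delta/lambda, where lambda = c/f
lambda = 343 / 125 = 2.744 m
N = 2 * 4.001 / 2.744 = 2.9162


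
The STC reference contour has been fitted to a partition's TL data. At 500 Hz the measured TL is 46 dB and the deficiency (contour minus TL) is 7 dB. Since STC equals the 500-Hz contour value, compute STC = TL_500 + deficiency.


By ASTM E413, STC = value of the fitted reference contour at 500 Hz.
Contour value at 500 Hz = TL_500 + deficiency = 46 + 7 = 53
STC = 53


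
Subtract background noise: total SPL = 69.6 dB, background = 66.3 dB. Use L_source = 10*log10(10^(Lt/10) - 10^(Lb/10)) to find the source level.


10^(69.6/10) = 9.12011e+06
10^(66.3/10) = 4.2658e+06
Difference = 9.12011e+06 - 4.2658e+06 = 4.85431e+06
L_source = 10*log10(4.85431e+06) = 66.861 dB


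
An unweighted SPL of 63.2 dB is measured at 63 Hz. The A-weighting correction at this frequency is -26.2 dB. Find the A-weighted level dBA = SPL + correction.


A-weighting table: 63 Hz -> -26.2 dB correction
SPL_A = SPL + correction = 63.2 + (-26.2) = 37 dBA


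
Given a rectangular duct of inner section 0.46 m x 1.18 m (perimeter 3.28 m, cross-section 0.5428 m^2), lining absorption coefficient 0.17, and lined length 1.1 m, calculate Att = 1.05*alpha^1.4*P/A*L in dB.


alpha^1.4 = 0.17^1.4 = 0.0836813
Attenuation rate = 1.05 * alpha^1.4 * P / A
= 1.05 * 0.0836813 * 3.28 / 0.5428 = 0.530948 dB/m
Total Att = 0.530948 * 1.1 = 0.58404 dB


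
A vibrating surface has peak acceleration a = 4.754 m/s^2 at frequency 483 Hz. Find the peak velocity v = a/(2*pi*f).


omega = 2*pi*f = 2*pi*483 = 3034.78 rad/s
v = a / omega = 4.754 / 3034.78 = 0.0015665 m/s


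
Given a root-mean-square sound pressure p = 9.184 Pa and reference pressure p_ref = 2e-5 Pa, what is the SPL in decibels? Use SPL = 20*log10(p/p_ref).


p / p_ref = 9.184 / 2e-5 = 459200
SPL = 20 * log10(459200) = 113.24 dB


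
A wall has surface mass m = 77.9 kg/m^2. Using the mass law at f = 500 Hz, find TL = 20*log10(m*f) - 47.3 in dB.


m * f = 77.9 * 500 = 38950
20*log10(38950) = 91.8101 dB
TL = 91.8101 - 47.3 = 44.51 dB


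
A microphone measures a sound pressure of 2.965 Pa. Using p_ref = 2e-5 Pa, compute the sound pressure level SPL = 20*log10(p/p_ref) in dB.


p / p_ref = 2.965 / 2e-5 = 148250
SPL = 20 * log10(148250) = 103.42 dB


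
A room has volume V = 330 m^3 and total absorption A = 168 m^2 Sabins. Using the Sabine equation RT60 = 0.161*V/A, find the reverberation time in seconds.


RT60 = 0.161 * 330 / 168 = 0.31625 s


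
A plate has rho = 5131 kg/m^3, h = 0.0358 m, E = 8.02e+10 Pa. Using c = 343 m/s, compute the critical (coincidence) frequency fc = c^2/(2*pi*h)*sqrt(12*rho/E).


12*rho/E = 12*5131/8.02e+10 = 7.67731e-07
sqrt(12*rho/E) = sqrt(7.67731e-07) = 0.000876203
c^2/(2*pi*h) = 343^2/(2*pi*0.0358) = 523028
fc = 523028 * 0.000876203 = 458.28 Hz


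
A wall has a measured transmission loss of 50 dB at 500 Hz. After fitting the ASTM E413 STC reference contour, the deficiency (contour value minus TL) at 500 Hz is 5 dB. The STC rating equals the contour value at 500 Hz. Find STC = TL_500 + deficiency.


By ASTM E413, STC = value of the fitted reference contour at 500 Hz.
Contour value at 500 Hz = TL_500 + deficiency = 50 + 5 = 55
STC = 55


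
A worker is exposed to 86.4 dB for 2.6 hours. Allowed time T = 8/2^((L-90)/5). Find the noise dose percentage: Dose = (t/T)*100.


T_allowed = 8 / 2^((86.4 - 90)/5) = 13.1775 hr
Dose = 2.6 / 13.1775 * 100 = 19.731 %


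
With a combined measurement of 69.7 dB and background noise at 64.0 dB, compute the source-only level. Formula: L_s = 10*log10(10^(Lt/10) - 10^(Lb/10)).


10^(69.7/10) = 9.33254e+06
10^(64.0/10) = 2.51189e+06
Difference = 9.33254e+06 - 2.51189e+06 = 6.82065e+06
L_source = 10*log10(6.82065e+06) = 68.338 dB


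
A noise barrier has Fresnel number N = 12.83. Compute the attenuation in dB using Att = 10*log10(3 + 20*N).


3 + 20*N = 3 + 20*12.83 = 259.6
Att = 10*log10(259.6) = 24.143 dB


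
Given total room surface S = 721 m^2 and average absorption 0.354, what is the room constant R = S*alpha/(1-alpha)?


R = 721 * 0.354 / (1 - 0.354) = 395.1 m^2


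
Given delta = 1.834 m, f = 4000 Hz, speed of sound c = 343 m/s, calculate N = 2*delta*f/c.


N = 2*delta*f/c = 2*delta/lambda, where lambda = c/f
lambda = 343 / 4000 = 0.08575 m
N = 2 * 1.834 / 0.08575 = 42.776


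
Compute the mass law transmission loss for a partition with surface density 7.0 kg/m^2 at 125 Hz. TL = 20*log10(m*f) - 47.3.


m * f = 7.0 * 125 = 875
20*log10(875) = 58.8402 dB
TL = 58.8402 - 47.3 = 11.54 dB


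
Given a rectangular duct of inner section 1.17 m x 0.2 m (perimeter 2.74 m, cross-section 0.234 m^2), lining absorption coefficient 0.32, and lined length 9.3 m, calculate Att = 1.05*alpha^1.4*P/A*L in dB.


alpha^1.4 = 0.32^1.4 = 0.202866
Attenuation rate = 1.05 * alpha^1.4 * P / A
= 1.05 * 0.202866 * 2.74 / 0.234 = 2.49421 dB/m
Total Att = 2.49421 * 9.3 = 23.196 dB


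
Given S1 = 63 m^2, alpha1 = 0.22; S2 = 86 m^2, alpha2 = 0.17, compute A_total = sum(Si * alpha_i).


63 * 0.22 = 13.86
86 * 0.17 = 14.62
A_total = 13.86 + 14.62 = 28.48 m^2


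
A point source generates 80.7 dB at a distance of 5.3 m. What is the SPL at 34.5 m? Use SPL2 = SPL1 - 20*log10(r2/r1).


r2/r1 = 34.5/5.3 = 6.50943
Correction = 20*log10(6.50943) = 16.2709 dB
SPL2 = 80.7 - 16.2709 = 64.429 dB


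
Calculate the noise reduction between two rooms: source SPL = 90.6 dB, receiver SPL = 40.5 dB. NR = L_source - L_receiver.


NR = L_source - L_receiver (difference between source and receiving room levels)
NR = 90.6 - 40.5 = 50.1 dB


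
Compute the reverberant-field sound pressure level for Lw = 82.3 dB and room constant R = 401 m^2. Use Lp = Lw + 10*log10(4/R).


4/R = 4/401 = 0.00997506
Lp = 82.3 + 10*log10(0.00997506) = 62.289 dB


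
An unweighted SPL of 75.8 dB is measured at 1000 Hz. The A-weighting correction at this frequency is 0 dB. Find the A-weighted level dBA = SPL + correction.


A-weighting table: 1000 Hz -> 0 dB correction
SPL_A = SPL + correction = 75.8 + (0) = 75.8 dBA


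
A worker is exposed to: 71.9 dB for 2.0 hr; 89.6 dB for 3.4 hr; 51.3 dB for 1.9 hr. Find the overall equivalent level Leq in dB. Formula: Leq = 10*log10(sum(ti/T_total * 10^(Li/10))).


T_total = 2.0 + 3.4 + 1.9 = 7.3 hr
(2.0/7.3) * 10^(71.9/10) = 4.24333e+06
(3.4/7.3) * 10^(89.6/10) = 4.24772e+08
(1.9/7.3) * 10^(51.3/10) = 35110
Sum = 4.24333e+06 + 4.24772e+08 + 35110 = 4.2905e+08
Leq = 10*log10(4.2905e+08) = 86.325 dB


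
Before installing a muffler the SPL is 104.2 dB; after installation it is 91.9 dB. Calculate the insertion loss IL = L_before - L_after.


Insertion loss = SPL without muffler - SPL with muffler
IL = 104.2 - 91.9 = 12.3 dB


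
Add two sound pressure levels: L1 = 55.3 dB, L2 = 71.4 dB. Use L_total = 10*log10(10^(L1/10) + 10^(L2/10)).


10^(55.3/10) = 338844
10^(71.4/10) = 1.38038e+07
Sum = 338844 + 1.38038e+07 = 1.41426e+07
L_total = 10*log10(1.41426e+07) = 71.505 dB


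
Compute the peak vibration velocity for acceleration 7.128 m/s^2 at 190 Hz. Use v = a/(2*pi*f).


omega = 2*pi*f = 2*pi*190 = 1193.81 rad/s
v = a / omega = 7.128 / 1193.81 = 0.0059708 m/s


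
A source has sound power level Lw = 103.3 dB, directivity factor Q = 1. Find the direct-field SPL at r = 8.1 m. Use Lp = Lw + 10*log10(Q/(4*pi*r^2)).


4*pi*r^2 = 4*pi*8.1^2 = 824.48 m^2
Q / (4*pi*r^2) = 1 / 824.48 = 0.00121289
Lp = 103.3 + 10*log10(0.00121289) = 74.138 dB


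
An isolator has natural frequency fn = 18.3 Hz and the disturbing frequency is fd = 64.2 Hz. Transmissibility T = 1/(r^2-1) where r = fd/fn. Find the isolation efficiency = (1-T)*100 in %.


r = 64.2 / 18.3 = 3.5082
r^2 - 1 = 3.5082^2 - 1 = 11.3075
T = 1/11.3075 = 0.0884369
Efficiency = (1 - 0.0884369)*100 = 91.156 %


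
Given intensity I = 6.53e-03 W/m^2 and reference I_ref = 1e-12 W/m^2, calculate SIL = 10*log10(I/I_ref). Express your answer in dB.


I / I_ref = 6.53e-03 / 1e-12 = 6.53e+09
SIL = 10 * log10(6.53e+09) = 98.149 dB


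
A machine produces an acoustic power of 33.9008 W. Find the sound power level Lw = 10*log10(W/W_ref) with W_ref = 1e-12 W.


W / W_ref = 33.9008 / 1e-12 = 3.39008e+13
Lw = 10 * log10(3.39008e+13) = 135.3 dB


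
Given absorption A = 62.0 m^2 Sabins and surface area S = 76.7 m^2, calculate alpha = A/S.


Absorption coefficient = absorbed power / incident power
alpha = A / S = 62.0 / 76.7 = 0.80834


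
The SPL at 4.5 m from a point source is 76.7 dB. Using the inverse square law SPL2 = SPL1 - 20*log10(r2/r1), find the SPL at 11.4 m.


r2/r1 = 11.4/4.5 = 2.53333
Correction = 20*log10(2.53333) = 8.07384 dB
SPL2 = 76.7 - 8.07384 = 68.626 dB


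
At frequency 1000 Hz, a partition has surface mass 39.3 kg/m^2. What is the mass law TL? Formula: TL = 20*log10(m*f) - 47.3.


m * f = 39.3 * 1000 = 39300
20*log10(39300) = 91.8879 dB
TL = 91.8879 - 47.3 = 44.588 dB


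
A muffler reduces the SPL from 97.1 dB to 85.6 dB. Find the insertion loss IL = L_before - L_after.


Insertion loss = SPL without muffler - SPL with muffler
IL = 97.1 - 85.6 = 11.5 dB


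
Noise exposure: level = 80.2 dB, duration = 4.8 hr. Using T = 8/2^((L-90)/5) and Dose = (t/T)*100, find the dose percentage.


T_allowed = 8 / 2^((80.2 - 90)/5) = 31.125 hr
Dose = 4.8 / 31.125 * 100 = 15.422 %


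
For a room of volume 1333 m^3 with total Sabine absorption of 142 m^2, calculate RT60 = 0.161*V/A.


RT60 = 0.161 * 1333 / 142 = 1.5114 s


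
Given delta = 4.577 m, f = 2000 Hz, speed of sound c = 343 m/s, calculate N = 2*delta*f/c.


N = 2*delta*f/c = 2*delta/lambda, where lambda = c/f
lambda = 343 / 2000 = 0.1715 m
N = 2 * 4.577 / 0.1715 = 53.376


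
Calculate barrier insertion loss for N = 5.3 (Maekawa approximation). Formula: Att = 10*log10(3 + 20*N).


3 + 20*N = 3 + 20*5.3 = 109
Att = 10*log10(109) = 20.374 dB


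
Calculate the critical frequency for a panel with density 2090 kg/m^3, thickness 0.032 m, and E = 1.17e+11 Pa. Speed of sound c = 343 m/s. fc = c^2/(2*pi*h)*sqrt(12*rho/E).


12*rho/E = 12*2090/1.17e+11 = 2.14359e-07
sqrt(12*rho/E) = sqrt(2.14359e-07) = 0.000462989
c^2/(2*pi*h) = 343^2/(2*pi*0.032) = 585138
fc = 585138 * 0.000462989 = 270.91 Hz


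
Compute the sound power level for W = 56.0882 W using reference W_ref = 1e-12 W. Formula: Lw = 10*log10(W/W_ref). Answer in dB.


W / W_ref = 56.0882 / 1e-12 = 5.60882e+13
Lw = 10 * log10(5.60882e+13) = 137.49 dB


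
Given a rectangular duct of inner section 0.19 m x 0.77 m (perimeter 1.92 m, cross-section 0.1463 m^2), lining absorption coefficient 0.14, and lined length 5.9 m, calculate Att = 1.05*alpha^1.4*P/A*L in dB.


alpha^1.4 = 0.14^1.4 = 0.0637645
Attenuation rate = 1.05 * alpha^1.4 * P / A
= 1.05 * 0.0637645 * 1.92 / 0.1463 = 0.878669 dB/m
Total Att = 0.878669 * 5.9 = 5.1841 dB


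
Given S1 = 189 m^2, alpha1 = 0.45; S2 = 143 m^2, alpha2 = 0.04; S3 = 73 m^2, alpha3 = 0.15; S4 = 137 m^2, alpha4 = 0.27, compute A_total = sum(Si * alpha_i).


189 * 0.45 = 85.05
143 * 0.04 = 5.72
73 * 0.15 = 10.95
137 * 0.27 = 36.99
A_total = 85.05 + 5.72 + 10.95 + 36.99 = 138.71 m^2


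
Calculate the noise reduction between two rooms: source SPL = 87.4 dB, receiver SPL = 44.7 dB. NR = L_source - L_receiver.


NR = L_source - L_receiver (difference between source and receiving room levels)
NR = 87.4 - 44.7 = 42.7 dB


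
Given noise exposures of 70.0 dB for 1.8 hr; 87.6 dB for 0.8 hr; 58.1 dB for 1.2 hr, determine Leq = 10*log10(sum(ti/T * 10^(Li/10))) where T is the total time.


T_total = 1.8 + 0.8 + 1.2 = 3.8 hr
(1.8/3.8) * 10^(70.0/10) = 4.73684e+06
(0.8/3.8) * 10^(87.6/10) = 1.21145e+08
(1.2/3.8) * 10^(58.1/10) = 203891
Sum = 4.73684e+06 + 1.21145e+08 + 203891 = 1.26086e+08
Leq = 10*log10(1.26086e+08) = 81.007 dB


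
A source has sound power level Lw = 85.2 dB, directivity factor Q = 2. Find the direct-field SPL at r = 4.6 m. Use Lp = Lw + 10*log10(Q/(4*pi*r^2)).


4*pi*r^2 = 4*pi*4.6^2 = 265.904 m^2
Q / (4*pi*r^2) = 2 / 265.904 = 0.00752151
Lp = 85.2 + 10*log10(0.00752151) = 63.963 dB


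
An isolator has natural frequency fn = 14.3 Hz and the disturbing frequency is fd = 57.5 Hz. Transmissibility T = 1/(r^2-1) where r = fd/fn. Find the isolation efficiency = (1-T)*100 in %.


r = 57.5 / 14.3 = 4.02098
r^2 - 1 = 4.02098^2 - 1 = 15.1683
T = 1/15.1683 = 0.065927
Efficiency = (1 - 0.065927)*100 = 93.407 %


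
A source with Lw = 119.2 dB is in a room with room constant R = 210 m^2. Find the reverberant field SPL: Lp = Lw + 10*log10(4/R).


4/R = 4/210 = 0.0190476
Lp = 119.2 + 10*log10(0.0190476) = 102 dB


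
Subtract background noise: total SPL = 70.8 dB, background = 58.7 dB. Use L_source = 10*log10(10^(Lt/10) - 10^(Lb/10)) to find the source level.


10^(70.8/10) = 1.20226e+07
10^(58.7/10) = 741310
Difference = 1.20226e+07 - 741310 = 1.12813e+07
L_source = 10*log10(1.12813e+07) = 70.524 dB


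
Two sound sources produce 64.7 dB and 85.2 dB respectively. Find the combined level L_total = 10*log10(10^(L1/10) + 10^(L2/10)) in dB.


10^(64.7/10) = 2.95121e+06
10^(85.2/10) = 3.31131e+08
Sum = 2.95121e+06 + 3.31131e+08 = 3.34082e+08
L_total = 10*log10(3.34082e+08) = 85.239 dB


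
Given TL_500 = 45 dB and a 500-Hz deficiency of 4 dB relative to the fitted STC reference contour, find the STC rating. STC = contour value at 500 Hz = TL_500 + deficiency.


By ASTM E413, STC = value of the fitted reference contour at 500 Hz.
Contour value at 500 Hz = TL_500 + deficiency = 45 + 4 = 49
STC = 49


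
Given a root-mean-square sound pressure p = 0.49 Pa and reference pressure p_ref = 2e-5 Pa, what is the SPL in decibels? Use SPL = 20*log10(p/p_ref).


p / p_ref = 0.49 / 2e-5 = 24500
SPL = 20 * log10(24500) = 87.783 dB


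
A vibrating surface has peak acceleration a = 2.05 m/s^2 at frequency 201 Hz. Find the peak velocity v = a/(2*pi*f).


omega = 2*pi*f = 2*pi*201 = 1262.92 rad/s
v = a / omega = 2.05 / 1262.92 = 0.0016232 m/s


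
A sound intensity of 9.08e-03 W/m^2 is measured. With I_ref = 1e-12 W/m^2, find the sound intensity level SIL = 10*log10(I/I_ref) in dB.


I / I_ref = 9.08e-03 / 1e-12 = 9.08e+09
SIL = 10 * log10(9.08e+09) = 99.581 dB


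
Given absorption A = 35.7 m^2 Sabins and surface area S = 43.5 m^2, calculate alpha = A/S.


Absorption coefficient = absorbed power / incident power
alpha = A / S = 35.7 / 43.5 = 0.82069


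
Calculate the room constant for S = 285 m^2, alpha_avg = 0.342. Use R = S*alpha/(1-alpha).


R = 285 * 0.342 / (1 - 0.342) = 148.13 m^2


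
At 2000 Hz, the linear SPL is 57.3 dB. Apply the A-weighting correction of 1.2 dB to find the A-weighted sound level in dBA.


A-weighting table: 2000 Hz -> 1.2 dB correction
SPL_A = SPL + correction = 57.3 + (1.2) = 58.5 dBA


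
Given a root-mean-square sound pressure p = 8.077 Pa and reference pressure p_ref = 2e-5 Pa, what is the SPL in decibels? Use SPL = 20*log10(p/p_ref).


p / p_ref = 8.077 / 2e-5 = 403850
SPL = 20 * log10(403850) = 112.12 dB


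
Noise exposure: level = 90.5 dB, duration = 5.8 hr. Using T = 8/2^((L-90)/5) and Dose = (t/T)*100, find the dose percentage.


T_allowed = 8 / 2^((90.5 - 90)/5) = 7.46426 hr
Dose = 5.8 / 7.46426 * 100 = 77.704 %


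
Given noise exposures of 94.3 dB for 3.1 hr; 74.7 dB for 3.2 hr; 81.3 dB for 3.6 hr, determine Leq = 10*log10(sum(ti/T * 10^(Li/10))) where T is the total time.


T_total = 3.1 + 3.2 + 3.6 = 9.9 hr
(3.1/9.9) * 10^(94.3/10) = 8.42804e+08
(3.2/9.9) * 10^(74.7/10) = 9.53926e+06
(3.6/9.9) * 10^(81.3/10) = 4.90532e+07
Sum = 8.42804e+08 + 9.53926e+06 + 4.90532e+07 = 9.01396e+08
Leq = 10*log10(9.01396e+08) = 89.549 dB


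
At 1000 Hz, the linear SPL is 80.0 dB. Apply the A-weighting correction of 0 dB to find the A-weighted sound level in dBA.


A-weighting table: 1000 Hz -> 0 dB correction
SPL_A = SPL + correction = 80.0 + (0) = 80 dBA


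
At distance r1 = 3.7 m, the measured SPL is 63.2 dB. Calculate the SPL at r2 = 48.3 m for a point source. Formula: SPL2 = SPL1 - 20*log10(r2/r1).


r2/r1 = 48.3/3.7 = 13.0541
Correction = 20*log10(13.0541) = 22.3149 dB
SPL2 = 63.2 - 22.3149 = 40.885 dB


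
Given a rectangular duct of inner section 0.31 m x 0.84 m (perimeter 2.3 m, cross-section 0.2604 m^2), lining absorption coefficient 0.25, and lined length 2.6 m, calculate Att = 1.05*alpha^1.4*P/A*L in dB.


alpha^1.4 = 0.25^1.4 = 0.143587
Attenuation rate = 1.05 * alpha^1.4 * P / A
= 1.05 * 0.143587 * 2.3 / 0.2604 = 1.33165 dB/m
Total Att = 1.33165 * 2.6 = 3.4623 dB


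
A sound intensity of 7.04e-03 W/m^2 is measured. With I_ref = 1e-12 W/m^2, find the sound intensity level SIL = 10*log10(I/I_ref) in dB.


I / I_ref = 7.04e-03 / 1e-12 = 7.04e+09
SIL = 10 * log10(7.04e+09) = 98.476 dB


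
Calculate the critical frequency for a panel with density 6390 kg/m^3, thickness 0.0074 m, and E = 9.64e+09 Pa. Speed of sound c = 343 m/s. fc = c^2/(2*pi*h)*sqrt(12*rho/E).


12*rho/E = 12*6390/9.64e+09 = 7.95436e-06
sqrt(12*rho/E) = sqrt(7.95436e-06) = 0.00282035
c^2/(2*pi*h) = 343^2/(2*pi*0.0074) = 2.53033e+06
fc = 2.53033e+06 * 0.00282035 = 7136.4 Hz


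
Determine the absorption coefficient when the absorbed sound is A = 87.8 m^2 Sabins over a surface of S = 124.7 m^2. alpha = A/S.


Absorption coefficient = absorbed power / incident power
alpha = A / S = 87.8 / 124.7 = 0.70409


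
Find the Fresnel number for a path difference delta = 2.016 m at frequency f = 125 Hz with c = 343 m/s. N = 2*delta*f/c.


N = 2*delta*f/c = 2*delta/lambda, where lambda = c/f
lambda = 343 / 125 = 2.744 m
N = 2 * 2.016 / 2.744 = 1.4694


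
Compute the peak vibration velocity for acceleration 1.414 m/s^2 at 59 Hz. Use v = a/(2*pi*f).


omega = 2*pi*f = 2*pi*59 = 370.708 rad/s
v = a / omega = 1.414 / 370.708 = 0.0038143 m/s


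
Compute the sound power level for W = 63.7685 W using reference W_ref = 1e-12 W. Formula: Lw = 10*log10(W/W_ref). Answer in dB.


W / W_ref = 63.7685 / 1e-12 = 6.37685e+13
Lw = 10 * log10(6.37685e+13) = 138.05 dB


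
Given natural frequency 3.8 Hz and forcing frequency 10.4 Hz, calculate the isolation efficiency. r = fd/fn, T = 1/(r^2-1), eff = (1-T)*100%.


r = 10.4 / 3.8 = 2.73684
r^2 - 1 = 2.73684^2 - 1 = 6.49029
T = 1/6.49029 = 0.154076
Efficiency = (1 - 0.154076)*100 = 84.592 %


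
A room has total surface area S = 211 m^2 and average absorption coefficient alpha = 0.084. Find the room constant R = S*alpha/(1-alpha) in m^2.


R = 211 * 0.084 / (1 - 0.084) = 19.349 m^2


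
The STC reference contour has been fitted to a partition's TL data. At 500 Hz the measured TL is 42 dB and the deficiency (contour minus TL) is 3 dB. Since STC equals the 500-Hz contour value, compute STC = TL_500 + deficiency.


By ASTM E413, STC = value of the fitted reference contour at 500 Hz.
Contour value at 500 Hz = TL_500 + deficiency = 42 + 3 = 45
STC = 45


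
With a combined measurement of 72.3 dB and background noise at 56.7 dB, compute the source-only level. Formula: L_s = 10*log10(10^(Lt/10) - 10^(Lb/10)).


10^(72.3/10) = 1.69824e+07
10^(56.7/10) = 467735
Difference = 1.69824e+07 - 467735 = 1.65147e+07
L_source = 10*log10(1.65147e+07) = 72.179 dB


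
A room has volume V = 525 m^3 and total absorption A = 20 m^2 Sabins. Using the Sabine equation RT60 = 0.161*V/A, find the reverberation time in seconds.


RT60 = 0.161 * 525 / 20 = 4.2263 s


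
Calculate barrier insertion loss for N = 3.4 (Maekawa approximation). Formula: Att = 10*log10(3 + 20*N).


3 + 20*N = 3 + 20*3.4 = 71
Att = 10*log10(71) = 18.513 dB


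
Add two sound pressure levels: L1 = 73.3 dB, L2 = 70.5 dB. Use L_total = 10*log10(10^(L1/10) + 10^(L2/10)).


10^(73.3/10) = 2.13796e+07
10^(70.5/10) = 1.12202e+07
Sum = 2.13796e+07 + 1.12202e+07 = 3.25998e+07
L_total = 10*log10(3.25998e+07) = 75.132 dB


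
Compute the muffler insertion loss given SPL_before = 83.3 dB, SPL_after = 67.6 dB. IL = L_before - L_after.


Insertion loss = SPL without muffler - SPL with muffler
IL = 83.3 - 67.6 = 15.7 dB


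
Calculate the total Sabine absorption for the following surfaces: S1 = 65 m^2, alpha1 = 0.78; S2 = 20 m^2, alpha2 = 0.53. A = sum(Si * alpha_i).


65 * 0.78 = 50.7
20 * 0.53 = 10.6
A_total = 50.7 + 10.6 = 61.3 m^2


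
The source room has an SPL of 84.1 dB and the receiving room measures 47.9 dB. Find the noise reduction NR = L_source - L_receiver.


NR = L_source - L_receiver (difference between source and receiving room levels)
NR = 84.1 - 47.9 = 36.2 dB


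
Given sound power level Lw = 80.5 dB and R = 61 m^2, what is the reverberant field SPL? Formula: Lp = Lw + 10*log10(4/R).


4/R = 4/61 = 0.0655738
Lp = 80.5 + 10*log10(0.0655738) = 68.667 dB


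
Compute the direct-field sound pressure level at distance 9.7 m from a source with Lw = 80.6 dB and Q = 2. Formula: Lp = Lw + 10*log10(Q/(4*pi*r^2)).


4*pi*r^2 = 4*pi*9.7^2 = 1182.37 m^2
Q / (4*pi*r^2) = 2 / 1182.37 = 0.00169152
Lp = 80.6 + 10*log10(0.00169152) = 52.883 dB


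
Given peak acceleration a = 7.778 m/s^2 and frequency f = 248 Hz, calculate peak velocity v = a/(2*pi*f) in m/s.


omega = 2*pi*f = 2*pi*248 = 1558.23 rad/s
v = a / omega = 7.778 / 1558.23 = 0.0049916 m/s


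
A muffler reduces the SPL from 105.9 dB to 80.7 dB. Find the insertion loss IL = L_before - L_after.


Insertion loss = SPL without muffler - SPL with muffler
IL = 105.9 - 80.7 = 25.2 dB


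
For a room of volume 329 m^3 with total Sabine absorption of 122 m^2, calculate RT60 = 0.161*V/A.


RT60 = 0.161 * 329 / 122 = 0.43417 s


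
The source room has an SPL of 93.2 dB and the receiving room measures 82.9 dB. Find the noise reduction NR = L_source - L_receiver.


NR = L_source - L_receiver (difference between source and receiving room levels)
NR = 93.2 - 82.9 = 10.3 dB


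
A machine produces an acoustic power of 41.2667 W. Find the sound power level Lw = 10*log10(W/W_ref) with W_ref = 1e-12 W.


W / W_ref = 41.2667 / 1e-12 = 4.12667e+13
Lw = 10 * log10(4.12667e+13) = 136.16 dB


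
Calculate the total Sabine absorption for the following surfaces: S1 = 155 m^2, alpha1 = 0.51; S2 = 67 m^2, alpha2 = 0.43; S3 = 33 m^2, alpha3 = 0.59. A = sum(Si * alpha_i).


155 * 0.51 = 79.05
67 * 0.43 = 28.81
33 * 0.59 = 19.47
A_total = 79.05 + 28.81 + 19.47 = 127.33 m^2


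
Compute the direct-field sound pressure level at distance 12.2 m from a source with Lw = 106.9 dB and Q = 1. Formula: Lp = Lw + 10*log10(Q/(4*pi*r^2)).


4*pi*r^2 = 4*pi*12.2^2 = 1870.38 m^2
Q / (4*pi*r^2) = 1 / 1870.38 = 0.000534651
Lp = 106.9 + 10*log10(0.000534651) = 74.181 dB


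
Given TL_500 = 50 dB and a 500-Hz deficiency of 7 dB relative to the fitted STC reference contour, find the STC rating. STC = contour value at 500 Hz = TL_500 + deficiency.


By ASTM E413, STC = value of the fitted reference contour at 500 Hz.
Contour value at 500 Hz = TL_500 + deficiency = 50 + 7 = 57
STC = 57


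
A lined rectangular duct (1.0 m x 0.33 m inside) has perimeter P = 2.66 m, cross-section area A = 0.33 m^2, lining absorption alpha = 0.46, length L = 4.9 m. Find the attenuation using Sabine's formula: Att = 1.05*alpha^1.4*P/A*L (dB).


alpha^1.4 = 0.46^1.4 = 0.337179
Attenuation rate = 1.05 * alpha^1.4 * P / A
= 1.05 * 0.337179 * 2.66 / 0.33 = 2.85376 dB/m
Total Att = 2.85376 * 4.9 = 13.983 dB


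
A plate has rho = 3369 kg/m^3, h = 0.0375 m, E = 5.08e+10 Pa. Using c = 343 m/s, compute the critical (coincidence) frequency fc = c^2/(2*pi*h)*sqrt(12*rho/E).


12*rho/E = 12*3369/5.08e+10 = 7.95827e-07
sqrt(12*rho/E) = sqrt(7.95827e-07) = 0.000892091
c^2/(2*pi*h) = 343^2/(2*pi*0.0375) = 499318
fc = 499318 * 0.000892091 = 445.44 Hz


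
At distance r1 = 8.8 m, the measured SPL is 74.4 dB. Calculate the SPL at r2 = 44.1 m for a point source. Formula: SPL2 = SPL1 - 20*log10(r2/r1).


r2/r1 = 44.1/8.8 = 5.01136
Correction = 20*log10(5.01136) = 13.9991 dB
SPL2 = 74.4 - 13.9991 = 60.401 dB


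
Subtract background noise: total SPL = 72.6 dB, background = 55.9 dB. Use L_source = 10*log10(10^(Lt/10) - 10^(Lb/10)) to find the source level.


10^(72.6/10) = 1.8197e+07
10^(55.9/10) = 389045
Difference = 1.8197e+07 - 389045 = 1.7808e+07
L_source = 10*log10(1.7808e+07) = 72.506 dB


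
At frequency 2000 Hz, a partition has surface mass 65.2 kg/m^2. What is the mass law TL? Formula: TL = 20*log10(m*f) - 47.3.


m * f = 65.2 * 2000 = 130400
20*log10(130400) = 102.306 dB
TL = 102.306 - 47.3 = 55.006 dB


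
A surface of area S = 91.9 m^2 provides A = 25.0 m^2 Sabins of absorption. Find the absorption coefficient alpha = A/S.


Absorption coefficient = absorbed power / incident power
alpha = A / S = 25.0 / 91.9 = 0.27203


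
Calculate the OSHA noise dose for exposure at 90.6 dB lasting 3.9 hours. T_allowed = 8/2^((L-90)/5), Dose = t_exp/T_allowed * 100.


T_allowed = 8 / 2^((90.6 - 90)/5) = 7.3615 hr
Dose = 3.9 / 7.3615 * 100 = 52.978 %


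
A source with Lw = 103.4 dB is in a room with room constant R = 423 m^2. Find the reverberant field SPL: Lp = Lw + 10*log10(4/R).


4/R = 4/423 = 0.00945626
Lp = 103.4 + 10*log10(0.00945626) = 83.157 dB


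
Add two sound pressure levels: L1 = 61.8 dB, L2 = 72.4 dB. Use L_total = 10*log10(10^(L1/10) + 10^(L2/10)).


10^(61.8/10) = 1.51356e+06
10^(72.4/10) = 1.7378e+07
Sum = 1.51356e+06 + 1.7378e+07 = 1.88916e+07
L_total = 10*log10(1.88916e+07) = 72.763 dB


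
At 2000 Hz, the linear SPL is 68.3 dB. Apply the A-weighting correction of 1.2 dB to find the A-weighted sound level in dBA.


A-weighting table: 2000 Hz -> 1.2 dB correction
SPL_A = SPL + correction = 68.3 + (1.2) = 69.5 dBA


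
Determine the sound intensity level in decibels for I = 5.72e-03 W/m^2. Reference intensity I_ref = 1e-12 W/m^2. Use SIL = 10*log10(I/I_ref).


I / I_ref = 5.72e-03 / 1e-12 = 5.72e+09
SIL = 10 * log10(5.72e+09) = 97.574 dB


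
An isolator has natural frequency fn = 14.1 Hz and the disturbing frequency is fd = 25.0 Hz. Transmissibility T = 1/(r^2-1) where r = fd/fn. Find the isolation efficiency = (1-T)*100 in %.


r = 25.0 / 14.1 = 1.77305
r^2 - 1 = 1.77305^2 - 1 = 2.14371
T = 1/2.14371 = 0.466481
Efficiency = (1 - 0.466481)*100 = 53.352 %


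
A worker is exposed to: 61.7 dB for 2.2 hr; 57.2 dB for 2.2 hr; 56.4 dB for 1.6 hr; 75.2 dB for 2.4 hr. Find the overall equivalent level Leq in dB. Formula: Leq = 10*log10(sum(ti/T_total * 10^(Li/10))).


T_total = 2.2 + 2.2 + 1.6 + 2.4 = 8.4 hr
(2.2/8.4) * 10^(61.7/10) = 387386
(2.2/8.4) * 10^(57.2/10) = 137450
(1.6/8.4) * 10^(56.4/10) = 83145.9
(2.4/8.4) * 10^(75.2/10) = 9.46089e+06
Sum = 387386 + 137450 + 83145.9 + 9.46089e+06 = 1.00689e+07
Leq = 10*log10(1.00689e+07) = 70.03 dB


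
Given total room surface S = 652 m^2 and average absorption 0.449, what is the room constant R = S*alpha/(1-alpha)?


R = 652 * 0.449 / (1 - 0.449) = 531.3 m^2


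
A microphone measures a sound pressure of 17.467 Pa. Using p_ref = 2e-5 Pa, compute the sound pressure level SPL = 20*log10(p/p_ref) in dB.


p / p_ref = 17.467 / 2e-5 = 873350
SPL = 20 * log10(873350) = 118.82 dB


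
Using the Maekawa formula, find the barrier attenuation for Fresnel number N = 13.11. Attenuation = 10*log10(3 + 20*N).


3 + 20*N = 3 + 20*13.11 = 265.2
Att = 10*log10(265.2) = 24.236 dB


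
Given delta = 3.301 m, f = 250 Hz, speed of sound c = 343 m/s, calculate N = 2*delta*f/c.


N = 2*delta*f/c = 2*delta/lambda, where lambda = c/f
lambda = 343 / 250 = 1.372 m
N = 2 * 3.301 / 1.372 = 4.812


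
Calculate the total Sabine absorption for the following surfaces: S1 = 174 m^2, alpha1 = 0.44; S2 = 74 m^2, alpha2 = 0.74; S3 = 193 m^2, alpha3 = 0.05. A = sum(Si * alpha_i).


174 * 0.44 = 76.56
74 * 0.74 = 54.76
193 * 0.05 = 9.65
A_total = 76.56 + 54.76 + 9.65 = 140.97 m^2


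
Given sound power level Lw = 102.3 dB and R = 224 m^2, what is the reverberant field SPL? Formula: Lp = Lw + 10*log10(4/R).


4/R = 4/224 = 0.0178571
Lp = 102.3 + 10*log10(0.0178571) = 84.818 dB


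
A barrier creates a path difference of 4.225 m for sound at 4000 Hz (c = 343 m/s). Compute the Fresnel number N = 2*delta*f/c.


N = 2*delta*f/c = 2*delta/lambda, where lambda = c/f
lambda = 343 / 4000 = 0.08575 m
N = 2 * 4.225 / 0.08575 = 98.542


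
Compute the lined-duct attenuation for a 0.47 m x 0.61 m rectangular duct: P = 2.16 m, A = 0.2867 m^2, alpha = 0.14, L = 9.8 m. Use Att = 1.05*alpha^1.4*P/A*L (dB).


alpha^1.4 = 0.14^1.4 = 0.0637645
Attenuation rate = 1.05 * alpha^1.4 * P / A
= 1.05 * 0.0637645 * 2.16 / 0.2867 = 0.504422 dB/m
Total Att = 0.504422 * 9.8 = 4.9433 dB


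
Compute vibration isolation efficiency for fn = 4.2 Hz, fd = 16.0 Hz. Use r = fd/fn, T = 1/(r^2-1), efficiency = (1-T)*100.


r = 16.0 / 4.2 = 3.80952
r^2 - 1 = 3.80952^2 - 1 = 13.5124
T = 1/13.5124 = 0.0740061
Efficiency = (1 - 0.0740061)*100 = 92.599 %


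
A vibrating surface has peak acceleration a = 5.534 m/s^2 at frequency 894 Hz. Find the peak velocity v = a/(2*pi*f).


omega = 2*pi*f = 2*pi*894 = 5617.17 rad/s
v = a / omega = 5.534 / 5617.17 = 0.00098519 m/s


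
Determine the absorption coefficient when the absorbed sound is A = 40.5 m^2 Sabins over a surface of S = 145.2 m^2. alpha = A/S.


Absorption coefficient = absorbed power / incident power
alpha = A / S = 40.5 / 145.2 = 0.27893


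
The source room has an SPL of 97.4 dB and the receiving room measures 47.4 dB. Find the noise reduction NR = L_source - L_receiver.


NR = L_source - L_receiver (difference between source and receiving room levels)
NR = 97.4 - 47.4 = 50 dB


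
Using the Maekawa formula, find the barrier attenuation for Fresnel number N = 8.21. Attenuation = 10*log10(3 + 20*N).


3 + 20*N = 3 + 20*8.21 = 167.2
Att = 10*log10(167.2) = 22.232 dB


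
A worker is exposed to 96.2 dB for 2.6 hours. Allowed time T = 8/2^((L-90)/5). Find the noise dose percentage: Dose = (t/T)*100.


T_allowed = 8 / 2^((96.2 - 90)/5) = 3.38698 hr
Dose = 2.6 / 3.38698 * 100 = 76.765 %


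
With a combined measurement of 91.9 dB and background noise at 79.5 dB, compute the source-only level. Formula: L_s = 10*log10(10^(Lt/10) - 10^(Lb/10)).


10^(91.9/10) = 1.54882e+09
10^(79.5/10) = 8.91251e+07
Difference = 1.54882e+09 - 8.91251e+07 = 1.45969e+09
L_source = 10*log10(1.45969e+09) = 91.643 dB


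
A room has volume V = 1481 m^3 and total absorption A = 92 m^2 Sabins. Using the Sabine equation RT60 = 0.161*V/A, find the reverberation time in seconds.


RT60 = 0.161 * 1481 / 92 = 2.5918 s


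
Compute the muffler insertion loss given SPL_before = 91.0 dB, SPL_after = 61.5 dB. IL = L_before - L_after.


Insertion loss = SPL without muffler - SPL with muffler
IL = 91.0 - 61.5 = 29.5 dB


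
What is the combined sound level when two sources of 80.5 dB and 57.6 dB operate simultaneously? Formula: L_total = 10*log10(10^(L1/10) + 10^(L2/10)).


10^(80.5/10) = 1.12202e+08
10^(57.6/10) = 575440
Sum = 1.12202e+08 + 575440 = 1.12777e+08
L_total = 10*log10(1.12777e+08) = 80.522 dB


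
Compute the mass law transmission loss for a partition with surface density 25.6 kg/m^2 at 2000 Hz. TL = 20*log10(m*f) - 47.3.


m * f = 25.6 * 2000 = 51200
20*log10(51200) = 94.1854 dB
TL = 94.1854 - 47.3 = 46.885 dB


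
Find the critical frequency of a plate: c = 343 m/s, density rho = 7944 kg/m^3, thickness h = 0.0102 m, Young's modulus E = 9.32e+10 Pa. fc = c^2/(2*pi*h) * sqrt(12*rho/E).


12*rho/E = 12*7944/9.32e+10 = 1.02283e-06
sqrt(12*rho/E) = sqrt(1.02283e-06) = 0.00101135
c^2/(2*pi*h) = 343^2/(2*pi*0.0102) = 1.83573e+06
fc = 1.83573e+06 * 0.00101135 = 1856.6 Hz


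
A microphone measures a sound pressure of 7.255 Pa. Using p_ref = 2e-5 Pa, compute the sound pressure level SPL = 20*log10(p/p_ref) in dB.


p / p_ref = 7.255 / 2e-5 = 362750
SPL = 20 * log10(362750) = 111.19 dB
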